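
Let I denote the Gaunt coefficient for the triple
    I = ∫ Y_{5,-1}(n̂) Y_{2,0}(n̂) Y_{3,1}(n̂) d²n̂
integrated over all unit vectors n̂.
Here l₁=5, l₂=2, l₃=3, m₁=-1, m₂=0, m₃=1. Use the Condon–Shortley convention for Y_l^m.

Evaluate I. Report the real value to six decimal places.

-0.227318

Rules hold: Σm=0, L=10 even, 3≤3≤7.
N = 11·5·7 = 385
Δ = 4!·6!·0!/11! = 1/2310
Racah Σ t=2..2: t=2:+1/144 = 1/144
⇒ 3j(5 2 3; 0 0 0)² = 10/231, sgn -1
Racah Σ t=2..2: t=2:+1/192 = 1/192
⇒ 3j(5 2 3; -1 0 1)² = 3/77, sgn +1
4πI² = N·(3j₀)²·(3jₘ)² = 50/77
I = -1·√(0.649351/4π) = -0.22731846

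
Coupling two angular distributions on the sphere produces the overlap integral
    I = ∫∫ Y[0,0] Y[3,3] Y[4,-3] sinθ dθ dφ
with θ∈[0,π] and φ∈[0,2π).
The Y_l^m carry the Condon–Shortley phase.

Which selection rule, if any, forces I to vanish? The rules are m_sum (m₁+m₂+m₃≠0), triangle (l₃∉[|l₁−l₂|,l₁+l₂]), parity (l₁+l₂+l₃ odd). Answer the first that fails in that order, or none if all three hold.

triangle

azimuthal sum: 0 + 3 − 3 = 0  ✓
3 ≤ 4 ≤ 3 (triangle on l)  ✗
L = 0 + 3 + 4 = 7 (odd)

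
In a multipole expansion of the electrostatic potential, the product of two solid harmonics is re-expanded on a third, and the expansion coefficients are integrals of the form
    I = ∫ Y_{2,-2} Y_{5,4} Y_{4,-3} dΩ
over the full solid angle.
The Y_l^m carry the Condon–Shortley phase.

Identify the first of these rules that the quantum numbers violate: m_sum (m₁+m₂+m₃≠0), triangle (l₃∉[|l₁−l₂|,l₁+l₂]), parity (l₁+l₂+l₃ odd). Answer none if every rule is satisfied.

m_sum

m₁+m₂+m₃ = -2 + 4 − 3 = -1  ✗
triangle: |2−5|=3 ≤ l₃=4 ≤ 2+5=7
parity: l₁+l₂+l₃ = 11 is odd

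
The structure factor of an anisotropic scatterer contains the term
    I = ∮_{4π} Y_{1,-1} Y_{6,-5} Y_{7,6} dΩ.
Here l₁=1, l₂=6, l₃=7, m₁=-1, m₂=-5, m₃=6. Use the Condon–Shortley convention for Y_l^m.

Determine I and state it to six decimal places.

0.309019

m-sum 0 ✓  L=14 even ✓  5≤7≤7 ✓
Π(2lᵢ+1) = 3×13×15 = 585
triangle coeff Δ(1,6,7) = 1/1365
Σ_t [0,0]: t=0:+1/518400 = 1/518400
(3j)²=7/195 [(1 6 7; 0 0 0)], sign=-1
Σ_t [0,0]: t=0:+1/79833600 = 1/79833600
(3j)²=2/35 [(1 6 7; -1 -5 6)], sign=-1
⇒ 4πI² = 6/5
I = (+1)√(6/5/(4π)) = 0.30901936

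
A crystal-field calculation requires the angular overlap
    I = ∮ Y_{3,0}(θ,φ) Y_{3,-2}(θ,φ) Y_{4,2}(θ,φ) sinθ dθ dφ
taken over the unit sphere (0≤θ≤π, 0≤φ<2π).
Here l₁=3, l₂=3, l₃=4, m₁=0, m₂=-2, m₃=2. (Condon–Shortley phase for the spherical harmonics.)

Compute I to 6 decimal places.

m-sum 0 ✓  L=10 even ✓  0≤4≤6 ✓
Π(2lᵢ+1) = 7×7×9 = 441
triangle coeff Δ(3,3,4) = 1/34650
Σ_t [0,2]: t=0:+1/72 t=1:−1/16 t=2:+1/72 = -5/144
(3j)²=2/77 [(3 3 4; 0 0 0)], sign=-1
Σ_t [0,1]: t=0:+1/72 t=1:−1/96 = 1/288
(3j)²=1/462 [(3 3 4; 0 -2 2)], sign=+1
⇒ 4πI² = 3/121
I = (-1)√(3/121/(4π)) = -0.04441841

-0.044418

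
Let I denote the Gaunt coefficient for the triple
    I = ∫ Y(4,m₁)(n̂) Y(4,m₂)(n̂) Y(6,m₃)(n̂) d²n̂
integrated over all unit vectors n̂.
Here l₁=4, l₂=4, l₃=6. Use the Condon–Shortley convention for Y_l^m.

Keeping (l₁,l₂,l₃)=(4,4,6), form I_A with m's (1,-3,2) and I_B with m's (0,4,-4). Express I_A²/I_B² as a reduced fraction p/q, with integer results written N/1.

3/4

l's match ⇒ only the (l;m) 3-j factors differ between A and B.
A: triangle coeff Δ(4,4,6) = 1/1261260; Σ_t [0,1]: t=0:+1/8640 t=1:−1/34560 = 1/11520; (3j)²=3/143 [(4 4 6; 1 -3 2)], sign=+1
B: triangle coeff Δ(4,4,6) = 1/1261260; Σ_t [2,2]: t=2:+1/69120 = 1/69120; (3j)²=4/143 [(4 4 6; 0 4 -4)], sign=+1
I_A²/I_B² = (3/143)/(4/143) = 3/4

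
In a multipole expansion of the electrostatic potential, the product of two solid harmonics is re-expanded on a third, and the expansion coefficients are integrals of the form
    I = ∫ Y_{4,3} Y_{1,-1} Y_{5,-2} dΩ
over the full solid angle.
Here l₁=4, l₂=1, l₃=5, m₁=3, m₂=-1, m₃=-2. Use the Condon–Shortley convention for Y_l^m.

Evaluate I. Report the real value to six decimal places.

Rules hold: Σm=0, L=10 even, 3≤5≤5.
N = 9·3·11 = 297
Δ = 0!·8!·2!/11! = 1/495
Racah Σ t=0..0: t=0:+1/576 = 1/576
⇒ 3j(4 1 5; 0 0 0)² = 5/99, sgn -1
Racah Σ t=0..0: t=0:+1/10080 = 1/10080
⇒ 3j(4 1 5; 3 -1 -2)² = 1/165, sgn -1
4πI² = N·(3j₀)²·(3jₘ)² = 1/11
I = +1·√(0.0909091/4π) = 0.08505478

0.085055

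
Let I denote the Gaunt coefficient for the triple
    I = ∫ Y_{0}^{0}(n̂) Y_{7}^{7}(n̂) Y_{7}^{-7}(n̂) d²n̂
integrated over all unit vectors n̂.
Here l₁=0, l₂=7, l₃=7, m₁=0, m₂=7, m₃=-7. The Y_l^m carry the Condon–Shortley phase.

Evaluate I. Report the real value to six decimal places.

Checks pass: Σm=0; 14 even; l₃=7∈[7,7].
(2·0+1)(2·7+1)(2·7+1) = 225
Δ: 0! 0! 14! / 15! → 1/15
sum: t=0:+1/25401600 = 1/25401600
3j²(0 7 7; 0 0 0) = Δ·Π!·Σ² = 1/15  (sign -1)
sum: t=0:+1/87178291200 = 1/87178291200
3j²(0 7 7; 0 7 -7) = Δ·Π!·Σ² = 1/15  (sign +1)
combine: 4πI² = 225·1/15·1/15 = 1/1
take √, sign -1: I = -0.28209479

-0.282095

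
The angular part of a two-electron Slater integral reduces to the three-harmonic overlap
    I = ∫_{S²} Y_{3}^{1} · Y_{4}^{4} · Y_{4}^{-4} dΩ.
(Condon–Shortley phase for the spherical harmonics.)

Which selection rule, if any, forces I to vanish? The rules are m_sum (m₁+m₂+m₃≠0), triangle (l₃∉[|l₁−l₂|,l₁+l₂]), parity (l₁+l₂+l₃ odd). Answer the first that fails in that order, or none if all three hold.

m_sum

m₁+m₂+m₃ = 1 + 4 − 4 = 1  ✗
triangle: |3−4|=1 ≤ l₃=4 ≤ 3+4=7
parity: l₁+l₂+l₃ = 11 is odd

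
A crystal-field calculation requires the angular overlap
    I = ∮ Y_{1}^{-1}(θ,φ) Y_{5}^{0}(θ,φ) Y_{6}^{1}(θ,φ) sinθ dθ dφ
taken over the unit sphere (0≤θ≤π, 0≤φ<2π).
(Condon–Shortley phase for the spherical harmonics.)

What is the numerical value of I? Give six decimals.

Checks pass: Σm=0; 12 even; l₃=6∈[4,6].
(2·1+1)(2·5+1)(2·6+1) = 429
Δ: 0! 2! 10! / 13! → 1/858
sum: t=0:+1/14400 = 1/14400
3j²(1 5 6; 0 0 0) = Δ·Π!·Σ² = 6/143  (sign +1)
sum: t=0:+1/28800 = 1/28800
3j²(1 5 6; -1 0 1) = Δ·Π!·Σ² = 7/286  (sign -1)
combine: 4πI² = 429·6/143·7/286 = 63/143
take √, sign -1: I = -0.18723944

-0.187239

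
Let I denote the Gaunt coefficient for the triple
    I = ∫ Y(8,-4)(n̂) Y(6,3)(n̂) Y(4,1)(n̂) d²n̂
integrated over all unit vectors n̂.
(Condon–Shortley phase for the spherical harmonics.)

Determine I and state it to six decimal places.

Rules hold: Σm=0, L=18 even, 2≤4≤14.
N = 17·13·9 = 1989
Δ = 10!·6!·2!/19! = 1/23279256
Racah Σ t=4..6: t=4:+1/1658880 t=5:−1/518400 t=6:+1/1658880 = -1/1382400
⇒ 3j(8 6 4; 0 0 0)² = 504/46189, sgn -1
Racah Σ t=7..9: t=7:−1/7257600 t=8:+1/3870720 t=9:−1/26127360 = 43/522547200
⇒ 3j(8 6 4; -4 3 1)² = 1849/352716, sgn -1
4πI² = N·(3j₀)²·(3jₘ)² = 99846/877591
I = +1·√(0.113773/4π) = 0.09515121

0.095151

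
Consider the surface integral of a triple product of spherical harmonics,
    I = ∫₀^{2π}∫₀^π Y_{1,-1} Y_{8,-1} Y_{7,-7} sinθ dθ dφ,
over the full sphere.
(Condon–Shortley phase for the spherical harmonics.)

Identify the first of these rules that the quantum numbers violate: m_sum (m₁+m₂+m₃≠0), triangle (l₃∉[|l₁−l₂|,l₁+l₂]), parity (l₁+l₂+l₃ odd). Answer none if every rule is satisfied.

m_sum

Σmᵢ = -9  ✗
l₃∈[|l₁−l₂|,l₁+l₂]=[7,9], have l₃=7
Σlᵢ = 16 ⇒ even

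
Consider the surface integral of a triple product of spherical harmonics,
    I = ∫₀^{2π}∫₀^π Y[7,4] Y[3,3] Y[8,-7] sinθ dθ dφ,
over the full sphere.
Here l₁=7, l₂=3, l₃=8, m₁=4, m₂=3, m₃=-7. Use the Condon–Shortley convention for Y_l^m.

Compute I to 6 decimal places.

0.140692

Checks pass: Σm=0; 18 even; l₃=8∈[4,10].
(2·7+1)(2·3+1)(2·8+1) = 1785
Δ: 2! 12! 4! / 19! → 1/5290740
sum: t=0:+1/7257600 t=1:−1/2073600 t=2:+1/7257600 = -1/4838400
3j²(7 3 8; 0 0 0) = Δ·Π!·Σ² = 252/20995  (sign -1)
sum: t=2:+1/1916006400 = 1/1916006400
3j²(7 3 8; 4 3 -7) = Δ·Π!·Σ² = 15/1292  (sign -1)
combine: 4πI² = 1785·252/20995·15/1292 = 19845/79781
take √, sign +1: I = 0.14069248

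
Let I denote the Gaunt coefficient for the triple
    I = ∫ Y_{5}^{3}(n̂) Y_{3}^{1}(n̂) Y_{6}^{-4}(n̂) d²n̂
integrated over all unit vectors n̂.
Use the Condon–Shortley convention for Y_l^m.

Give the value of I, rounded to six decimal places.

Checks pass: Σm=0; 14 even; l₃=6∈[2,8].
(2·5+1)(2·3+1)(2·6+1) = 1001
Δ: 2! 8! 4! / 15! → 1/675675
sum: t=0:+1/8640 t=1:−1/2304 t=2:+1/8640 = -7/34560
3j²(5 3 6; 0 0 0) = Δ·Π!·Σ² = 7/429  (sign -1)
sum: t=0:+1/69120 t=1:−1/30240 t=2:+1/322560 = -1/64512
3j²(5 3 6; 3 1 -4) = Δ·Π!·Σ² = 10/1001  (sign -1)
combine: 4πI² = 1001·7/429·10/1001 = 70/429
take √, sign +1: I = 0.11395029

0.113950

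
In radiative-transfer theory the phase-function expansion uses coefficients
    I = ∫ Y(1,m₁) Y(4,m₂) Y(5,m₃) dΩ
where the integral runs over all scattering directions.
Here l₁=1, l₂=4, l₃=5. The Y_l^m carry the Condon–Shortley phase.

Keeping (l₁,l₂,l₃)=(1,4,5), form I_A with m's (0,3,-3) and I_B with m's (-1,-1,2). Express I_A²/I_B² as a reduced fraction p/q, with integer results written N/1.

Same 1,4,5: normalisation and zero-m 3j drop out of the ratio.
A: Δ: 0! 2! 8! / 11! → 1/495; sum: t=0:+1/5040 = 1/5040; 3j²(1 4 5; 0 3 -3) = Δ·Π!·Σ² = 16/495  (sign +1)
B: Δ: 0! 2! 8! / 11! → 1/495; sum: t=0:+1/1440 = 1/1440; 3j²(1 4 5; -1 -1 2) = Δ·Π!·Σ² = 7/165  (sign -1)
I_A²/I_B² = (16/495)/(7/165) = 16/21

16/21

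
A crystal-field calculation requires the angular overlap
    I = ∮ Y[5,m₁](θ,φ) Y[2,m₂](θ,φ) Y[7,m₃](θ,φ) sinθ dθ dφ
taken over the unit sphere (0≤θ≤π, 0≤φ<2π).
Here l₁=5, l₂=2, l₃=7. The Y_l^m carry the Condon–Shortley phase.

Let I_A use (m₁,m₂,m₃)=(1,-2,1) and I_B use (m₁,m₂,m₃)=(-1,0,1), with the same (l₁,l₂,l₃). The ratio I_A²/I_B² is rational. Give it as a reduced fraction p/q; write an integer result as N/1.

1/6

l's match ⇒ only the (l;m) 3-j factors differ between A and B.
A: triangle coeff Δ(5,2,7) = 1/15015; Σ_t [0,0]: t=0:+1/414720 = 1/414720; (3j)²=2/429 [(5 2 7; 1 -2 1)], sign=+1
B: triangle coeff Δ(5,2,7) = 1/15015; Σ_t [0,0]: t=0:+1/69120 = 1/69120; (3j)²=4/143 [(5 2 7; -1 0 1)], sign=+1
I_A²/I_B² = (2/429)/(4/143) = 1/6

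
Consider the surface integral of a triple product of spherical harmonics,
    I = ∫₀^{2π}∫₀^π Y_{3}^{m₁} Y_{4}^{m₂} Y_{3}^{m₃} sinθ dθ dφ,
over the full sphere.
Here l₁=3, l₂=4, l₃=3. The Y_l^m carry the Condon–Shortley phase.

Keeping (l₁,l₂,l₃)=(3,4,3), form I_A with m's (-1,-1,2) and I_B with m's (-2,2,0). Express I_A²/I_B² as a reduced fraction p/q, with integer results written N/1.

l's match ⇒ only the (l;m) 3-j factors differ between A and B.
A: triangle coeff Δ(3,4,3) = 1/34650; Σ_t [2,3]: t=2:+1/48 t=3:−1/144 = 1/72; (3j)²=16/693 [(3 4 3; -1 -1 2)], sign=-1
B: triangle coeff Δ(3,4,3) = 1/34650; Σ_t [3,4]: t=3:−1/72 t=4:+1/96 = -1/288; (3j)²=1/462 [(3 4 3; -2 2 0)], sign=+1
I_A²/I_B² = (16/693)/(1/462) = 32/3

32/3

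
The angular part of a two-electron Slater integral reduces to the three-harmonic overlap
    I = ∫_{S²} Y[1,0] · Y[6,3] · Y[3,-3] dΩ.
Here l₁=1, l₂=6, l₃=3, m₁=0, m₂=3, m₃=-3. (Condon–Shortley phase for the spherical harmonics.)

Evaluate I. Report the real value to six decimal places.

triangle: need 5≤l₃≤7, have 3; I=0

0.000000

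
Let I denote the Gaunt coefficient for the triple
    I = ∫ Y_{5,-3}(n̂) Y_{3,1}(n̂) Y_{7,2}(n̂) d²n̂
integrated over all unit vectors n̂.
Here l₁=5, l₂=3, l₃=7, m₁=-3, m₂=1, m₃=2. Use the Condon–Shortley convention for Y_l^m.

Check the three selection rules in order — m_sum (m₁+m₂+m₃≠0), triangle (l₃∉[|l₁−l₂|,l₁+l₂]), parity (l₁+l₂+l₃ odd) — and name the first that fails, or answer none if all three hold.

parity

m₁+m₂+m₃ = -3 + 1 + 2 = 0  ✓
triangle: |5−3|=2 ≤ l₃=7 ≤ 5+3=8  ✓
parity: l₁+l₂+l₃ = 15 is odd  ✗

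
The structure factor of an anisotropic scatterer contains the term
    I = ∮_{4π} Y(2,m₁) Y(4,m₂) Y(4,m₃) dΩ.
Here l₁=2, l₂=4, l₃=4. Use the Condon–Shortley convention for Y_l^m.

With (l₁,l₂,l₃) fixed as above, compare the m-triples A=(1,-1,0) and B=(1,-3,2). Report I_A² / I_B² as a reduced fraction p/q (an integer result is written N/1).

l's match ⇒ only the (l;m) 3-j factors differ between A and B.
A: triangle coeff Δ(2,4,4) = 1/13860; Σ_t [0,1]: t=0:+1/72 t=1:−1/96 = 1/288; (3j)²=1/462 [(2 4 4; 1 -1 0)], sign=+1
B: triangle coeff Δ(2,4,4) = 1/13860; Σ_t [0,1]: t=0:+1/240 t=1:−1/1440 = 1/288; (3j)²=5/132 [(2 4 4; 1 -3 2)], sign=+1
I_A²/I_B² = (1/462)/(5/132) = 2/35

2/35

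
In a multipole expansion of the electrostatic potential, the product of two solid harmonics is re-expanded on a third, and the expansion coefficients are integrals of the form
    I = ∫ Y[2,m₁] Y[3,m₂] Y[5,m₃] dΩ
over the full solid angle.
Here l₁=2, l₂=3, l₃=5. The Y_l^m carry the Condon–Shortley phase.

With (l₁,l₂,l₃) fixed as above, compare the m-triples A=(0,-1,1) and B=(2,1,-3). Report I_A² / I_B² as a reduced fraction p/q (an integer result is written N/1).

9/7

Same 2,3,5: normalisation and zero-m 3j drop out of the ratio.
A: Δ: 0! 4! 6! / 11! → 1/2310; sum: t=0:+1/192 = 1/192; 3j²(2 3 5; 0 -1 1) = Δ·Π!·Σ² = 3/77  (sign +1)
B: Δ: 0! 4! 6! / 11! → 1/2310; sum: t=0:+1/1152 = 1/1152; 3j²(2 3 5; 2 1 -3) = Δ·Π!·Σ² = 1/33  (sign +1)
I_A²/I_B² = (3/77)/(1/33) = 9/7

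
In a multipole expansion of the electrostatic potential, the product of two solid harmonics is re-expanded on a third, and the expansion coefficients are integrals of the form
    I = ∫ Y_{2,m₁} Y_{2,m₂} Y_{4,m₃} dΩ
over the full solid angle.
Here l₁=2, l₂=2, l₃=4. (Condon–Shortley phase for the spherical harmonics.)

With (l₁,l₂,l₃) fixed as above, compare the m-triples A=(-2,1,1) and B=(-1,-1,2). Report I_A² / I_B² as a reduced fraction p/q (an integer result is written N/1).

1/8

l's match ⇒ only the (l;m) 3-j factors differ between A and B.
A: triangle coeff Δ(2,2,4) = 1/630; Σ_t [0,0]: t=0:+1/144 = 1/144; (3j)²=1/126 [(2 2 4; -2 1 1)], sign=-1
B: triangle coeff Δ(2,2,4) = 1/630; Σ_t [0,0]: t=0:+1/36 = 1/36; (3j)²=4/63 [(2 2 4; -1 -1 2)], sign=+1
I_A²/I_B² = (1/126)/(4/63) = 1/8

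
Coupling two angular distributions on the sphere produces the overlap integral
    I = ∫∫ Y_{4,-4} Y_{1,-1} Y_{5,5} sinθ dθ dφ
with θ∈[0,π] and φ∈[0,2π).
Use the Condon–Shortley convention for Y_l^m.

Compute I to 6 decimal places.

Rules hold: Σm=0, L=10 even, 3≤5≤5.
N = 9·3·11 = 297
Δ = 0!·8!·2!/11! = 1/495
Racah Σ t=0..0: t=0:+1/576 = 1/576
⇒ 3j(4 1 5; 0 0 0)² = 5/99, sgn -1
Racah Σ t=0..0: t=0:+1/80640 = 1/80640
⇒ 3j(4 1 5; -4 -1 5)² = 1/11, sgn +1
4πI² = N·(3j₀)²·(3jₘ)² = 15/11
I = -1·√(1.36364/4π) = -0.32941575

-0.329416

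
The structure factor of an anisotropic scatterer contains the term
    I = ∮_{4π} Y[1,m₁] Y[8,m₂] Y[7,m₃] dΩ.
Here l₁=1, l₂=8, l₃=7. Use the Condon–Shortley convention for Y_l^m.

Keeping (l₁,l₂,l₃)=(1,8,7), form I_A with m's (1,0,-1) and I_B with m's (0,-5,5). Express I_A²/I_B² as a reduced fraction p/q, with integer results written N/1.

Same 1,8,7: normalisation and zero-m 3j drop out of the ratio.
A: Δ: 2! 0! 14! / 17! → 1/2040; sum: t=0:+1/58060800 = 1/58060800; 3j²(1 8 7; 1 0 -1) = Δ·Π!·Σ² = 7/510  (sign +1)
B: Δ: 2! 0! 14! / 17! → 1/2040; sum: t=1:−1/958003200 = -1/958003200; 3j²(1 8 7; 0 -5 5) = Δ·Π!·Σ² = 13/680  (sign -1)
I_A²/I_B² = (7/510)/(13/680) = 28/39

28/39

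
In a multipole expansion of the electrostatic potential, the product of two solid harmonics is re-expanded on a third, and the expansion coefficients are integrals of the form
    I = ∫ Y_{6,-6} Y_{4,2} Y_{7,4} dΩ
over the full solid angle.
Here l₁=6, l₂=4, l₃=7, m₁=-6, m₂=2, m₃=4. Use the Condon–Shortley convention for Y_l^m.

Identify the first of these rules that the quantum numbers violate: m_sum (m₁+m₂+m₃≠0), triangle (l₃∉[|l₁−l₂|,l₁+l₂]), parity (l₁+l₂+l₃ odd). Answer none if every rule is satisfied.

azimuthal sum: -6 + 2 + 4 = 0  ✓
2 ≤ 7 ≤ 10 (triangle on l)  ✓
L = 6 + 4 + 7 = 17 (odd)  ✗

parity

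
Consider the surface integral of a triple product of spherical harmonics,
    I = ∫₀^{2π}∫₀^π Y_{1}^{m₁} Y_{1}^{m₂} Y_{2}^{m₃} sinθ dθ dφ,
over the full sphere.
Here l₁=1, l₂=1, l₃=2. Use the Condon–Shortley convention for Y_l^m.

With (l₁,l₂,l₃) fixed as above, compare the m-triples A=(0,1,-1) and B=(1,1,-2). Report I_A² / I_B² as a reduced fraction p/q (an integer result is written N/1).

l's match ⇒ only the (l;m) 3-j factors differ between A and B.
A: triangle coeff Δ(1,1,2) = 1/30; Σ_t [0,0]: t=0:+1/2 = 1/2; (3j)²=1/10 [(1 1 2; 0 1 -1)], sign=-1
B: triangle coeff Δ(1,1,2) = 1/30; Σ_t [0,0]: t=0:+1/4 = 1/4; (3j)²=1/5 [(1 1 2; 1 1 -2)], sign=+1
I_A²/I_B² = (1/10)/(1/5) = 1/2

1/2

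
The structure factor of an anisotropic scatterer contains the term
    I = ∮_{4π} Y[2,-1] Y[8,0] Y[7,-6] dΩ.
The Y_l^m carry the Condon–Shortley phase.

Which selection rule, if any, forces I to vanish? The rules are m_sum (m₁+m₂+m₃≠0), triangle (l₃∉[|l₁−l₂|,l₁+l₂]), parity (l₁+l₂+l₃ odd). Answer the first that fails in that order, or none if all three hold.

m_sum

Σmᵢ = -7  ✗
l₃∈[|l₁−l₂|,l₁+l₂]=[6,10], have l₃=7
Σlᵢ = 17 ⇒ odd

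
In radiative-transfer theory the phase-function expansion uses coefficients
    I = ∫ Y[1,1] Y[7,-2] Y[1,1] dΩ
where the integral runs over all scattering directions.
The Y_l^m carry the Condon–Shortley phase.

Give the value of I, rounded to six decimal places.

0.000000

|1−7|≤1≤1+7 violated ⇒ I = 0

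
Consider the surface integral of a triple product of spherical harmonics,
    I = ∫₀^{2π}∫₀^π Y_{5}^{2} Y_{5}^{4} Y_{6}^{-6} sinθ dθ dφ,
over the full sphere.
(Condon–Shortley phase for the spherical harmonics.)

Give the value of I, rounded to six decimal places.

Checks pass: Σm=0; 16 even; l₃=6∈[0,10].
(2·5+1)(2·5+1)(2·6+1) = 1573
Δ: 4! 6! 6! / 17! → 1/28588560
sum: t=0:+1/345600 t=1:−1/13824 t=2:+1/5184 t=3:−1/13824 t=4:+1/345600 = 7/129600
3j²(5 5 6; 0 0 0) = Δ·Π!·Σ² = 80/7293  (sign +1)
sum: t=3:−1/3110400 = -1/3110400
3j²(5 5 6; 2 4 -6) = Δ·Π!·Σ² = 21/1105  (sign -1)
combine: 4πI² = 1573·80/7293·21/1105 = 1232/3757
take √, sign -1: I = -0.16153991

-0.161540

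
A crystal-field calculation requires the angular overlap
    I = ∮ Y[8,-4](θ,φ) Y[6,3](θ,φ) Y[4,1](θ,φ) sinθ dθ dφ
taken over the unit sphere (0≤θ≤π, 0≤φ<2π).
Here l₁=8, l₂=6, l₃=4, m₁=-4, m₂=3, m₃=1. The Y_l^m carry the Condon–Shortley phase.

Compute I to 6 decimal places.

0.095151

Checks pass: Σm=0; 18 even; l₃=4∈[2,14].
(2·8+1)(2·6+1)(2·4+1) = 1989
Δ: 10! 6! 2! / 19! → 1/23279256
sum: t=4:+1/1658880 t=5:−1/518400 t=6:+1/1658880 = -1/1382400
3j²(8 6 4; 0 0 0) = Δ·Π!·Σ² = 504/46189  (sign -1)
sum: t=7:−1/7257600 t=8:+1/3870720 t=9:−1/26127360 = 43/522547200
3j²(8 6 4; -4 3 1) = Δ·Π!·Σ² = 1849/352716  (sign -1)
combine: 4πI² = 1989·504/46189·1849/352716 = 99846/877591
take √, sign +1: I = 0.09515121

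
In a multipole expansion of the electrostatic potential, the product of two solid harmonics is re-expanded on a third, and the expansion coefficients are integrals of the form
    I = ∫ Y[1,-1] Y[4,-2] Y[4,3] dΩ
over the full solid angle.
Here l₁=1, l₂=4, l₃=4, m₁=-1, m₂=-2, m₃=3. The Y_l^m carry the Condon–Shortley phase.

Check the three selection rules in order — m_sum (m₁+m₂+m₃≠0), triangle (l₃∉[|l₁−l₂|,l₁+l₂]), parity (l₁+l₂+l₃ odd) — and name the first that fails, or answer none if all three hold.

Σmᵢ = 0  ✓
l₃∈[|l₁−l₂|,l₁+l₂]=[3,5], have l₃=4  ✓
Σlᵢ = 9 ⇒ odd  ✗

parity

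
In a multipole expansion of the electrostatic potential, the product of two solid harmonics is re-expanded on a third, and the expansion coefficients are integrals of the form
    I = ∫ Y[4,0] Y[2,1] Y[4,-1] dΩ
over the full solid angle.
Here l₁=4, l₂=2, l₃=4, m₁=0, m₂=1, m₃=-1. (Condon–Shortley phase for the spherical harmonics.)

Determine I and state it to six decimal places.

-0.044869

m-sum 0 ✓  L=10 even ✓  2≤4≤6 ✓
Π(2lᵢ+1) = 9×5×9 = 405
triangle coeff Δ(4,2,4) = 1/13860
Σ_t [0,2]: t=0:+1/192 t=1:−1/36 t=2:+1/192 = -5/288
(3j)²=20/693 [(4 2 4; 0 0 0)], sign=-1
Σ_t [1,2]: t=1:−1/72 t=2:+1/96 = -1/288
(3j)²=1/462 [(4 2 4; 0 1 -1)], sign=+1
⇒ 4πI² = 150/5929
I = (-1)√(150/5929/(4π)) = -0.04486937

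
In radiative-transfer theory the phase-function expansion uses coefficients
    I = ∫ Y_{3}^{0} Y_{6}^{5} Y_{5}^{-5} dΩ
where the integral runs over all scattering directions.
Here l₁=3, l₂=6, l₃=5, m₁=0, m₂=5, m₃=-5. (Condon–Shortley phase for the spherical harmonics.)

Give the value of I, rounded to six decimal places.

0.207001

Rules hold: Σm=0, L=14 even, 3≤5≤9.
N = 7·13·11 = 1001
Δ = 4!·2!·8!/15! = 1/675675
Racah Σ t=1..3: t=1:−1/8640 t=2:+1/2304 t=3:−1/8640 = 7/34560
⇒ 3j(3 6 5; 0 0 0)² = 7/429, sgn -1
Racah Σ t=3..3: t=3:−1/483840 = -1/483840
⇒ 3j(3 6 5; 0 5 -5)² = 3/91, sgn -1
4πI² = N·(3j₀)²·(3jₘ)² = 7/13
I = +1·√(0.538462/4π) = 0.20700098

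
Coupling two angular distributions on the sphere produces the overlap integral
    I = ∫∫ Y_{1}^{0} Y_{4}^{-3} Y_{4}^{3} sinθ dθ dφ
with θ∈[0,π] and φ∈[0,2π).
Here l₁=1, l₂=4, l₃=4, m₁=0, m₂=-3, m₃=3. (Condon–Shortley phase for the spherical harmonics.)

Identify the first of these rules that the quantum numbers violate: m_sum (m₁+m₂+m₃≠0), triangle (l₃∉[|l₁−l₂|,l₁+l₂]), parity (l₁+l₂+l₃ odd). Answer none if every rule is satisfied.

parity

azimuthal sum: 0 − 3 + 3 = 0  ✓
3 ≤ 4 ≤ 5 (triangle on l)  ✓
L = 1 + 4 + 4 = 9 (odd)  ✗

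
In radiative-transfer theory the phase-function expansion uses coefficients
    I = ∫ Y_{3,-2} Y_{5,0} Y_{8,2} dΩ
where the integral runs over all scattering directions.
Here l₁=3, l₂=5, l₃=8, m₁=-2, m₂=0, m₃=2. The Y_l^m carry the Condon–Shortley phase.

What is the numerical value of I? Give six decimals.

m-sum 0 ✓  L=16 even ✓  2≤8≤8 ✓
Π(2lᵢ+1) = 7×11×17 = 1309
triangle coeff Δ(3,5,8) = 1/136136
Σ_t [0,0]: t=0:+1/518400 = 1/518400
(3j)²=56/2431 [(3 5 8; 0 0 0)], sign=+1
Σ_t [0,0]: t=0:+1/1728000 = 1/1728000
(3j)²=27/2431 [(3 5 8; -2 0 2)], sign=+1
⇒ 4πI² = 10584/31603
I = (+1)√(10584/31603/(4π)) = 0.16325099

0.163251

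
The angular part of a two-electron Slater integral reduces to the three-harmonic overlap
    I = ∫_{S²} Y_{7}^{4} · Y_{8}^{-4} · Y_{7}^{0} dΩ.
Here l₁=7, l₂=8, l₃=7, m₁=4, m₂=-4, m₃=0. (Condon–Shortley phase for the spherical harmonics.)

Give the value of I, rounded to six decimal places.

m-sum 0 ✓  L=22 even ✓  1≤7≤15 ✓
Π(2lᵢ+1) = 15×17×15 = 3825
triangle coeff Δ(7,8,7) = 1/22086194130
Σ_t [1,7]: t=1:−1/18289152000 t=2:+1/248832000 t=3:−1/24883200 t=4:+1/11943936 t=5:−1/24883200 t=6:+1/248832000 t=7:−1/18289152000 = 11/975421440
(3j)²=1750/289731 [(7 8 7; 0 0 0)], sign=-1
Σ_t [0,3]: t=0:+1/836075520 t=1:−1/174182400 t=2:+1/248832000 t=3:−1/2612736000 = -19/20901888000
(3j)²=133/50830 [(7 8 7; 4 -4 0)], sign=+1
⇒ 4πI² = 91875/1519817
I = (-1)√(91875/1519817/(4π)) = -0.06935824

-0.069358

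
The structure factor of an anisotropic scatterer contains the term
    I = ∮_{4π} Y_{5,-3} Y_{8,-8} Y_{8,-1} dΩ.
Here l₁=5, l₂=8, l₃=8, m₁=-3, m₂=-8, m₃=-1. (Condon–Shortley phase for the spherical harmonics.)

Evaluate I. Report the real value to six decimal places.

0.000000

Σmᵢ = -12 ≠ 0, so the φ-integral vanishes; I = 0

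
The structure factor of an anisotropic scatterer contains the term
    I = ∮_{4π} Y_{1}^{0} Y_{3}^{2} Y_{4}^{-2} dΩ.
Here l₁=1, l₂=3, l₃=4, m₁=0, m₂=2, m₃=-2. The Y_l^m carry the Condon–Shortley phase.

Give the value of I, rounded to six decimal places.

0.213244

m-sum 0 ✓  L=8 even ✓  2≤4≤4 ✓
Π(2lᵢ+1) = 3×7×9 = 189
triangle coeff Δ(1,3,4) = 1/252
Σ_t [0,0]: t=0:+1/36 = 1/36
(3j)²=4/63 [(1 3 4; 0 0 0)], sign=+1
Σ_t [0,0]: t=0:+1/120 = 1/120
(3j)²=1/21 [(1 3 4; 0 2 -2)], sign=+1
⇒ 4πI² = 4/7
I = (+1)√(4/7/(4π)) = 0.21324362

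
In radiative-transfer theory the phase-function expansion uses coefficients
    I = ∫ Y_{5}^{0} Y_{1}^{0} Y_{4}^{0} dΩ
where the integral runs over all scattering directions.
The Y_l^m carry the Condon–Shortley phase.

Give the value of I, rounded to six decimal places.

0.245532

m-sum 0 ✓  L=10 even ✓  4≤4≤6 ✓
Π(2lᵢ+1) = 11×3×9 = 297
triangle coeff Δ(5,1,4) = 1/495
Σ_t [1,1]: t=1:−1/576 = -1/576
(3j)²=5/99 [(5 1 4; 0 0 0)], sign=-1
(m-triple is (0,0,0) — same symbol as above.)
⇒ 4πI² = 25/33
I = (+1)√(25/33/(4π)) = 0.24553200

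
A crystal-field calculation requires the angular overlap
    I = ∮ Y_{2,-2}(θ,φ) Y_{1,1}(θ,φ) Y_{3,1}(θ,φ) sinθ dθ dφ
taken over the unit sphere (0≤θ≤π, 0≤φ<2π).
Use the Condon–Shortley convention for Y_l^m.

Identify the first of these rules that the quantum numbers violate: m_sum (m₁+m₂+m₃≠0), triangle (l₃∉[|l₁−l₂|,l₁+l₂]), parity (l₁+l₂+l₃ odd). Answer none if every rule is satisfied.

m₁+m₂+m₃ = -2 + 1 + 1 = 0  ✓
triangle: |2−1|=1 ≤ l₃=3 ≤ 2+1=3  ✓
parity: l₁+l₂+l₃ = 6 is even  ✓

none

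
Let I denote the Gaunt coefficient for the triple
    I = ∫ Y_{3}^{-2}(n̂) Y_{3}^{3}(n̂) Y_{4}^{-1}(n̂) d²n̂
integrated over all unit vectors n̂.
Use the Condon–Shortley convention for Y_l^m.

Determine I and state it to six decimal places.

0.140463

Rules hold: Σm=0, L=10 even, 0≤4≤6.
N = 7·7·9 = 441
Δ = 2!·4!·4!/11! = 1/34650
Racah Σ t=0..2: t=0:+1/72 t=1:−1/16 t=2:+1/72 = -5/144
⇒ 3j(3 3 4; 0 0 0)² = 2/77, sgn -1
Racah Σ t=2..2: t=2:+1/288 = 1/288
⇒ 3j(3 3 4; -2 3 -1)² = 5/231, sgn -1
4πI² = N·(3j₀)²·(3jₘ)² = 30/121
I = +1·√(0.247934/4π) = 0.14046335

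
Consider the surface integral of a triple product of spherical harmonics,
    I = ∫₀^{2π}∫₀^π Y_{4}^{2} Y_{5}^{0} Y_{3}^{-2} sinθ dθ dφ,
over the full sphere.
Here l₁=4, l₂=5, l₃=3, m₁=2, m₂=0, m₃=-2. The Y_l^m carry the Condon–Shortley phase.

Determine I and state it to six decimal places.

-0.171327

Checks pass: Σm=0; 12 even; l₃=3∈[1,9].
(2·4+1)(2·5+1)(2·3+1) = 693
Δ: 6! 2! 4! / 13! → 1/180180
sum: t=2:+1/576 t=3:−1/144 t=4:+1/576 = -1/288
3j²(4 5 3; 0 0 0) = Δ·Π!·Σ² = 20/1001  (sign +1)
sum: t=1:−1/2880 t=2:+1/576 = 1/720
3j²(4 5 3; 2 0 -2) = Δ·Π!·Σ² = 80/3003  (sign -1)
combine: 4πI² = 693·20/1001·80/3003 = 4800/13013
take √, sign -1: I = -0.17132746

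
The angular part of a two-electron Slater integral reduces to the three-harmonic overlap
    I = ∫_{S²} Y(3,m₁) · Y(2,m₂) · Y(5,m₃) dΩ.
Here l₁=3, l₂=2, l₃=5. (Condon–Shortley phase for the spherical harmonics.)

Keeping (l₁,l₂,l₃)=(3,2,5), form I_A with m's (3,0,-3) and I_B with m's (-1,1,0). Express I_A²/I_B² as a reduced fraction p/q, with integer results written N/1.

Shared (l₁,l₂,l₃)=(3,2,5): N and (l;000)² cancel in I_A²/I_B².
A: Δ = 0!·6!·4!/11! = 1/2310; Racah Σ t=0..0: t=0:+1/2880 = 1/2880; ⇒ 3j(3 2 5; 3 0 -3)² = 2/165, sgn +1
B: Δ = 0!·6!·4!/11! = 1/2310; Racah Σ t=0..0: t=0:+1/288 = 1/288; ⇒ 3j(3 2 5; -1 1 0)² = 5/231, sgn -1
I_A²/I_B² = (2/165)/(5/231) = 14/25

14/25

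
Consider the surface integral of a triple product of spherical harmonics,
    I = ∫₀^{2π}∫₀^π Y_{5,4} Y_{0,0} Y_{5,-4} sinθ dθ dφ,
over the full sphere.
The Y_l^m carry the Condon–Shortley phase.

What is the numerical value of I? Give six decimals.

Checks pass: Σm=0; 10 even; l₃=5∈[5,5].
(2·5+1)(2·0+1)(2·5+1) = 121
Δ: 0! 10! 0! / 11! → 1/11
sum: t=0:+1/14400 = 1/14400
3j²(5 0 5; 0 0 0) = Δ·Π!·Σ² = 1/11  (sign -1)
sum: t=0:+1/362880 = 1/362880
3j²(5 0 5; 4 0 -4) = Δ·Π!·Σ² = 1/11  (sign -1)
combine: 4πI² = 121·1/11·1/11 = 1/1
take √, sign +1: I = 0.28209479

0.282095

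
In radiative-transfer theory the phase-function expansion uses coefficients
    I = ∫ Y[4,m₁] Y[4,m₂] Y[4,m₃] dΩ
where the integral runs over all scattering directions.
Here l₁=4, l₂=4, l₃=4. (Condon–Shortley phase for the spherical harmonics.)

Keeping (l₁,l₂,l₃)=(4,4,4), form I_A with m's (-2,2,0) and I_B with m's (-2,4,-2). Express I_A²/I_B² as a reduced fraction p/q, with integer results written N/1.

Shared (l₁,l₂,l₃)=(4,4,4): N and (l;000)² cancel in I_A²/I_B².
A: Δ = 4!·4!·4!/13! = 1/450450; Racah Σ t=2..4: t=2:+1/2304 t=3:−1/216 t=4:+1/384 = -11/6912; ⇒ 3j(4 4 4; -2 2 0)² = 11/1638, sgn -1
B: Δ = 4!·4!·4!/13! = 1/450450; Racah Σ t=4..4: t=4:+1/2304 = 1/2304; ⇒ 3j(4 4 4; -2 4 -2)² = 5/143, sgn +1
I_A²/I_B² = (11/1638)/(5/143) = 121/630

121/630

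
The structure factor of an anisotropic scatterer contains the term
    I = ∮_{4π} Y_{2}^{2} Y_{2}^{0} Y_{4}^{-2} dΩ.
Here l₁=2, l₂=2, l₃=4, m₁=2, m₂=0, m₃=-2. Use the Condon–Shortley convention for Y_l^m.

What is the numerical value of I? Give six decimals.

0.156078

m-sum 0 ✓  L=8 even ✓  0≤4≤4 ✓
Π(2lᵢ+1) = 5×5×9 = 225
triangle coeff Δ(2,2,4) = 1/630
Σ_t [0,0]: t=0:+1/16 = 1/16
(3j)²=2/35 [(2 2 4; 0 0 0)], sign=+1
Σ_t [0,0]: t=0:+1/96 = 1/96
(3j)²=1/42 [(2 2 4; 2 0 -2)], sign=+1
⇒ 4πI² = 15/49
I = (+1)√(15/49/(4π)) = 0.15607835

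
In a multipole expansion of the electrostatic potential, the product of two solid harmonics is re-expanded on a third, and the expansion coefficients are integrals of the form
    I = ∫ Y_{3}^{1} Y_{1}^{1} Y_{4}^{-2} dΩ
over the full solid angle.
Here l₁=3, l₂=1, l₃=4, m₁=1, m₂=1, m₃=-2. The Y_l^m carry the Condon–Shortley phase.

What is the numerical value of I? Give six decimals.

0.238414

Rules hold: Σm=0, L=8 even, 2≤4≤4.
N = 7·3·9 = 189
Δ = 0!·6!·2!/9! = 1/252
Racah Σ t=0..0: t=0:+1/36 = 1/36
⇒ 3j(3 1 4; 0 0 0)² = 4/63, sgn +1
Racah Σ t=0..0: t=0:+1/96 = 1/96
⇒ 3j(3 1 4; 1 1 -2)² = 5/84, sgn +1
4πI² = N·(3j₀)²·(3jₘ)² = 5/7
I = +1·√(0.714286/4π) = 0.23841361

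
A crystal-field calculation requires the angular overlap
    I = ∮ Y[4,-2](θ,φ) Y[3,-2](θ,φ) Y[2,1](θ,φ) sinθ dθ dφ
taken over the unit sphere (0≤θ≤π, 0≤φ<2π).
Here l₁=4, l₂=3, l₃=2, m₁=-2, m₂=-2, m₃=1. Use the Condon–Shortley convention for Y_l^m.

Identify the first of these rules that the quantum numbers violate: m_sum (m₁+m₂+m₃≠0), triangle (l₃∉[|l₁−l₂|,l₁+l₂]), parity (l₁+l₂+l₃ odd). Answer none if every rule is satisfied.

azimuthal sum: -2 − 2 + 1 = -3  ✗
1 ≤ 2 ≤ 7 (triangle on l)
L = 4 + 3 + 2 = 9 (odd)

m_sum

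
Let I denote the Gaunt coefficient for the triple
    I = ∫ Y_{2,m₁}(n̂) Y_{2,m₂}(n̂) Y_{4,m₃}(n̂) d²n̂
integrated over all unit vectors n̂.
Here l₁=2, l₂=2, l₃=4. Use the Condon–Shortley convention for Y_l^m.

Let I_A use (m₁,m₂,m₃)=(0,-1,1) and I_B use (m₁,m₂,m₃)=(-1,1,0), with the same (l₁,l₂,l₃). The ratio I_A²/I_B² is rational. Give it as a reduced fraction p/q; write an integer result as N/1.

15/8

l's match ⇒ only the (l;m) 3-j factors differ between A and B.
A: triangle coeff Δ(2,2,4) = 1/630; Σ_t [0,0]: t=0:+1/24 = 1/24; (3j)²=1/21 [(2 2 4; 0 -1 1)], sign=-1
B: triangle coeff Δ(2,2,4) = 1/630; Σ_t [0,0]: t=0:+1/36 = 1/36; (3j)²=8/315 [(2 2 4; -1 1 0)], sign=+1
I_A²/I_B² = (1/21)/(8/315) = 15/8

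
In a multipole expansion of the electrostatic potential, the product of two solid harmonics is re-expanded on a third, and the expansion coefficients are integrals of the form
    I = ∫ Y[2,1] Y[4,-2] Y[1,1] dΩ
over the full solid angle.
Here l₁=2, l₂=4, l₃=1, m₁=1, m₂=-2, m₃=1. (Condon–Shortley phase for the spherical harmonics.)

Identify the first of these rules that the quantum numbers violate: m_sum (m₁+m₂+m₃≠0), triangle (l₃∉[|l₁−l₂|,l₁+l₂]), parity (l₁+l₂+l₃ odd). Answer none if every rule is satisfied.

m₁+m₂+m₃ = 1 − 2 + 1 = 0  ✓
triangle: |2−4|=2 ≤ l₃=1 ≤ 2+4=6  ✗
parity: l₁+l₂+l₃ = 7 is odd

triangle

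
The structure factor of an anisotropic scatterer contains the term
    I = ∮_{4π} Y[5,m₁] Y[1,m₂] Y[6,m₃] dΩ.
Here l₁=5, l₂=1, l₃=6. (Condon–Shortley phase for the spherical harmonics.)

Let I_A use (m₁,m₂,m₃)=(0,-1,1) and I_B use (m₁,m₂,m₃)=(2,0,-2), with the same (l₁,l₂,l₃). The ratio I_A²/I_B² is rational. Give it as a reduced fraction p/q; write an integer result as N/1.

21/32

l's match ⇒ only the (l;m) 3-j factors differ between A and B.
A: triangle coeff Δ(5,1,6) = 1/858; Σ_t [0,0]: t=0:+1/28800 = 1/28800; (3j)²=7/286 [(5 1 6; 0 -1 1)], sign=-1
B: triangle coeff Δ(5,1,6) = 1/858; Σ_t [0,0]: t=0:+1/30240 = 1/30240; (3j)²=16/429 [(5 1 6; 2 0 -2)], sign=+1
I_A²/I_B² = (7/286)/(16/429) = 21/32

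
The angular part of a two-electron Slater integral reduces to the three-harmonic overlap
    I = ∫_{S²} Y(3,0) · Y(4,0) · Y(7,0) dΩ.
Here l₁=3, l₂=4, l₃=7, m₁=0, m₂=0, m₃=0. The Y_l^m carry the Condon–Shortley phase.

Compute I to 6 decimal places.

Checks pass: Σm=0; 14 even; l₃=7∈[1,7].
(2·3+1)(2·4+1)(2·7+1) = 945
Δ: 0! 6! 8! / 15! → 1/45045
sum: t=0:+1/20736 = 1/20736
3j²(3 4 7; 0 0 0) = Δ·Π!·Σ² = 35/1287  (sign -1)
(m-triple is (0,0,0) — same symbol as above.)
combine: 4πI² = 945·35/1287·35/1287 = 42875/61347
take √, sign +1: I = 0.23583077

0.235831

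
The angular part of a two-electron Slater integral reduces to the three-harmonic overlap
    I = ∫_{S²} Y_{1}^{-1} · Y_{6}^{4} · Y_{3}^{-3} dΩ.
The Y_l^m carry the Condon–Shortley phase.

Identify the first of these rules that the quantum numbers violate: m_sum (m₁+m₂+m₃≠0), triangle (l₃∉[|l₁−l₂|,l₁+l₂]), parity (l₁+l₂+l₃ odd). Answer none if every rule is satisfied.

m₁+m₂+m₃ = -1 + 4 − 3 = 0  ✓
triangle: |1−6|=5 ≤ l₃=3 ≤ 1+6=7  ✗
parity: l₁+l₂+l₃ = 10 is even

triangle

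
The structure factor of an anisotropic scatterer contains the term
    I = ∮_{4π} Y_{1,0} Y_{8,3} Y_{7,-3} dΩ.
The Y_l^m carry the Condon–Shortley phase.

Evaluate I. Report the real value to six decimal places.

m-sum 0 ✓  L=16 even ✓  7≤7≤9 ✓
Π(2lᵢ+1) = 3×17×15 = 765
triangle coeff Δ(1,8,7) = 1/2040
Σ_t [1,1]: t=1:−1/25401600 = -1/25401600
(3j)²=8/255 [(1 8 7; 0 0 0)], sign=+1
Σ_t [1,1]: t=1:−1/87091200 = -1/87091200
(3j)²=11/408 [(1 8 7; 0 3 -3)], sign=-1
⇒ 4πI² = 11/17
I = (-1)√(11/17/(4π)) = -0.22691696

-0.226917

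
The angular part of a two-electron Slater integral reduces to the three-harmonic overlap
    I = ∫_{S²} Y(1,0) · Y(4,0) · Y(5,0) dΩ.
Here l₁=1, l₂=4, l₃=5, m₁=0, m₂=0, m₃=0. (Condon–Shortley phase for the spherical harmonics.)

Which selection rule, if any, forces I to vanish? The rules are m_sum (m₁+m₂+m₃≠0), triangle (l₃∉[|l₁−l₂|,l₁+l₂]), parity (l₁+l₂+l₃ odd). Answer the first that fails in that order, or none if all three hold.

none

azimuthal sum: 0 + 0 + 0 = 0  ✓
3 ≤ 5 ≤ 5 (triangle on l)  ✓
L = 1 + 4 + 5 = 10 (even)  ✓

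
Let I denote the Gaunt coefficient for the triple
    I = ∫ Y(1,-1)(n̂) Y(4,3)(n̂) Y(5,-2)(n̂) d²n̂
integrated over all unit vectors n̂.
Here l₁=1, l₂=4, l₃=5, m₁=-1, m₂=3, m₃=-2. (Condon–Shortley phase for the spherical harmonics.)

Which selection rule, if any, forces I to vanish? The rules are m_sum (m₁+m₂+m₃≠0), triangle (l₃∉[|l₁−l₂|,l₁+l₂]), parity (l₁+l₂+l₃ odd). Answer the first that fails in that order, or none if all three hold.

Σmᵢ = 0  ✓
l₃∈[|l₁−l₂|,l₁+l₂]=[3,5], have l₃=5  ✓
Σlᵢ = 10 ⇒ even  ✓

none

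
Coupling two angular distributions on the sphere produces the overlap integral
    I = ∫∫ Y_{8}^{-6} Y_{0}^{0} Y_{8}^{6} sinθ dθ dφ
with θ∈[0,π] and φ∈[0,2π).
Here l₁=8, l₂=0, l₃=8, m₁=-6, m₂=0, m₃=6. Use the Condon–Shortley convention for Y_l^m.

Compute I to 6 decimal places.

m-sum 0 ✓  L=16 even ✓  8≤8≤8 ✓
Π(2lᵢ+1) = 17×1×17 = 289
triangle coeff Δ(8,0,8) = 1/17
Σ_t [0,0]: t=0:+1/1625702400 = 1/1625702400
(3j)²=1/17 [(8 0 8; 0 0 0)], sign=+1
Σ_t [0,0]: t=0:+1/174356582400 = 1/174356582400
(3j)²=1/17 [(8 0 8; -6 0 6)], sign=+1
⇒ 4πI² = 1/1
I = (+1)√(1/1/(4π)) = 0.28209479

0.282095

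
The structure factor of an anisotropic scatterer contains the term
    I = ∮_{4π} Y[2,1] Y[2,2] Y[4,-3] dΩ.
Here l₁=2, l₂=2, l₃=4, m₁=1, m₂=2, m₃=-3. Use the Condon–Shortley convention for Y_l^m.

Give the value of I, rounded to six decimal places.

-0.238414

Rules hold: Σm=0, L=8 even, 0≤4≤4.
N = 5·5·9 = 225
Δ = 0!·4!·4!/9! = 1/630
Racah Σ t=0..0: t=0:+1/16 = 1/16
⇒ 3j(2 2 4; 0 0 0)² = 2/35, sgn +1
Racah Σ t=0..0: t=0:+1/144 = 1/144
⇒ 3j(2 2 4; 1 2 -3)² = 1/18, sgn -1
4πI² = N·(3j₀)²·(3jₘ)² = 5/7
I = -1·√(0.714286/4π) = -0.23841361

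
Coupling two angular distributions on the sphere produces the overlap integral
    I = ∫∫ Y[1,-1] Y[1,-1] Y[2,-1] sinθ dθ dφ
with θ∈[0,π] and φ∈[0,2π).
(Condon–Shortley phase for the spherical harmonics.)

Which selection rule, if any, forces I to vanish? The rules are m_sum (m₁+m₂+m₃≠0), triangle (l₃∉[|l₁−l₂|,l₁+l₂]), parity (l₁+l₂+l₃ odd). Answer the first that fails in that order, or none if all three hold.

m_sum

Σmᵢ = -3  ✗
l₃∈[|l₁−l₂|,l₁+l₂]=[0,2], have l₃=2
Σlᵢ = 4 ⇒ even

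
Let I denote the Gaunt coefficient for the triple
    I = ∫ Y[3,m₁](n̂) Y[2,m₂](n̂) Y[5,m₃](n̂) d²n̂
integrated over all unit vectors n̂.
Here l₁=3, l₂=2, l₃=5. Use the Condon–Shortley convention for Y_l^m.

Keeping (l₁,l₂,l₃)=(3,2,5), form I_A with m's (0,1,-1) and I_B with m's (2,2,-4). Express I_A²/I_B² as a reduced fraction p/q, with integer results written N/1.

l's match ⇒ only the (l;m) 3-j factors differ between A and B.
A: triangle coeff Δ(3,2,5) = 1/2310; Σ_t [0,0]: t=0:+1/216 = 1/216; (3j)²=8/231 [(3 2 5; 0 1 -1)], sign=+1
B: triangle coeff Δ(3,2,5) = 1/2310; Σ_t [0,0]: t=0:+1/2880 = 1/2880; (3j)²=3/55 [(3 2 5; 2 2 -4)], sign=-1
I_A²/I_B² = (8/231)/(3/55) = 40/63

40/63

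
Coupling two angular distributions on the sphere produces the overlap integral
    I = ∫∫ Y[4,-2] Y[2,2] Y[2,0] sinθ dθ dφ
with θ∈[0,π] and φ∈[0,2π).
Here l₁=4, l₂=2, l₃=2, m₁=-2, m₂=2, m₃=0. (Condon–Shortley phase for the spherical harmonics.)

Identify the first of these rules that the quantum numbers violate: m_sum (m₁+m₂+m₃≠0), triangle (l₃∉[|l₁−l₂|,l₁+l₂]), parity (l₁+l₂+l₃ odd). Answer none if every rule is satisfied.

none

Σmᵢ = 0  ✓
l₃∈[|l₁−l₂|,l₁+l₂]=[2,6], have l₃=2  ✓
Σlᵢ = 8 ⇒ even  ✓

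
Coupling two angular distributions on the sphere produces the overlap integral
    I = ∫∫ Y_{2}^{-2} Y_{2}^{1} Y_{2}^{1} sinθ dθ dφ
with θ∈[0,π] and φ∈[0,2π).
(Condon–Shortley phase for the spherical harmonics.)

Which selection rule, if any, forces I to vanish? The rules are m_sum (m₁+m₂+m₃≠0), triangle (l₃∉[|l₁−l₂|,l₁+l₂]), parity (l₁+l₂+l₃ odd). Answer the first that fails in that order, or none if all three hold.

none

azimuthal sum: -2 + 1 + 1 = 0  ✓
0 ≤ 2 ≤ 4 (triangle on l)  ✓
L = 2 + 2 + 2 = 6 (even)  ✓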